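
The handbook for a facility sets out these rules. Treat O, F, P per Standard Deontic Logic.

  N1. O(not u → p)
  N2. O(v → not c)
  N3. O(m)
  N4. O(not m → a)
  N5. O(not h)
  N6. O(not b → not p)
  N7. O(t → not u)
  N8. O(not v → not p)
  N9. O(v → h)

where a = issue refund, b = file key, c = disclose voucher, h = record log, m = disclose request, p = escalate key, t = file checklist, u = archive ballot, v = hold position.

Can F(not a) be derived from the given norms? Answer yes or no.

Premise 4 is O(not m → a), but O(not m) is not derivable from the premises, so it does not yield O(a).
No other premise forces O(a). An ideal world satisfying every premise can still have not a true, so F(not a) is not derivable.

No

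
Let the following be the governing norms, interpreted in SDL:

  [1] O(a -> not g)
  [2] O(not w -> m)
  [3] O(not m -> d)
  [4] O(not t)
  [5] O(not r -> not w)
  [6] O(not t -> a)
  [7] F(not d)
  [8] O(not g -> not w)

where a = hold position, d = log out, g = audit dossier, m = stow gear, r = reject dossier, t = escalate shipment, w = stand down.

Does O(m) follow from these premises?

From premise 4 we have O(not t).
With premise 6, O(not t -> a), the K-axiom yields O(a).
Applying K to premise 1 (O(a -> not g)) and O(a) yields O(not g).
Applying K to premise 8 (O(not g -> not w)) and O(not g) yields O(not w).
Applying K to premise 2 (O(not w -> m)) and O(not w) yields O(m).
Premises 3, 5, 7 do not contribute to this derivation.
So O(m) follows.

Yes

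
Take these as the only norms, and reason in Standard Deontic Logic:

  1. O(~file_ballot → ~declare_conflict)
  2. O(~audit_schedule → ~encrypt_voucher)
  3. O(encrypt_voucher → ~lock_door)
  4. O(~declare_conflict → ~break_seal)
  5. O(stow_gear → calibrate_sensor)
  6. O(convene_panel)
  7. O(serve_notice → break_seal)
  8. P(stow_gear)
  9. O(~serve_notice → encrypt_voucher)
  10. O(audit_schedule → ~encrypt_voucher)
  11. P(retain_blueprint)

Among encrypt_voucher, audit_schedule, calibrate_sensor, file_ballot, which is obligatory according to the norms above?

file_ballot

Premises 10 and 2 cover both cases: O(audit_schedule → ~encrypt_voucher) and O(~audit_schedule → ~encrypt_voucher). Since audit_schedule ∨ ~audit_schedule is a tautology, O(~encrypt_voucher) follows.
Premise 9 is O(~serve_notice → encrypt_voucher); contrapositively O(~encrypt_voucher → serve_notice). Since O(~encrypt_voucher) holds, K gives O(serve_notice).
Premise 7 is O(serve_notice → break_seal); since O(serve_notice), deontic closure gives O(break_seal).
Premise 4 is O(~declare_conflict → ~break_seal); contrapositively O(break_seal → declare_conflict). Since O(break_seal) holds, K gives O(declare_conflict).
Premise 1 is O(~file_ballot → ~declare_conflict); contrapositively O(declare_conflict → file_ballot). Since O(declare_conflict) holds, K gives O(file_ballot).
So O(file_ballot) holds — file_ballot is obligatory. None of the other listed options is made obligatory by any chain of premises.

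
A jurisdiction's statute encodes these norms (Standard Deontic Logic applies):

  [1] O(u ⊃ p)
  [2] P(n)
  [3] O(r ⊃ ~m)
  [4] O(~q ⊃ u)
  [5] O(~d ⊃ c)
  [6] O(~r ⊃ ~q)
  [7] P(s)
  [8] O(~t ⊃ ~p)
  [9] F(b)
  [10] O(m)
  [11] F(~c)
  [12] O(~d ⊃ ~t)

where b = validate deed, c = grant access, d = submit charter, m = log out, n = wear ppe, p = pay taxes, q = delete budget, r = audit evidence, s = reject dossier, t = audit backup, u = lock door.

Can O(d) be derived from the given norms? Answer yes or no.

Premise 10 states O(m) outright.
Premise 3 is O(r ⊃ ~m); contrapositively O(m ⊃ ~r). Since O(m) holds, K gives O(~r).
With premise 6, O(~r ⊃ ~q), the K-axiom yields O(~q).
Premise 4 is O(~q ⊃ u); since O(~q), deontic closure gives O(u).
Applying K to premise 1 (O(u ⊃ p)) and O(u) yields O(p).
Premise 8, O(~t ⊃ ~p), contraposes to O(p ⊃ t); with O(p) we get O(t).
Premise 12, O(~d ⊃ ~t), contraposes to O(t ⊃ d); with O(t) we get O(d).
Premises 2, 5, 7, 9, 11 do not contribute to this derivation.
So O(d) follows.

Yes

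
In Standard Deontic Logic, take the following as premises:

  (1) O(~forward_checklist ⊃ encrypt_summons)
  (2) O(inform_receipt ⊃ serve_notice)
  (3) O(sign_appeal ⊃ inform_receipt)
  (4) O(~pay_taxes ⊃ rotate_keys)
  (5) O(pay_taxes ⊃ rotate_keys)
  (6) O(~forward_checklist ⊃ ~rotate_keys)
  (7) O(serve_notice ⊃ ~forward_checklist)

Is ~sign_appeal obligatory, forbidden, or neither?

Obligatory

By case analysis on ~pay_taxes: premise 4 gives O(~pay_taxes ⊃ rotate_keys) and premise 5 gives O(pay_taxes ⊃ rotate_keys), so O(rotate_keys) either way.
Premise 6, O(~forward_checklist ⊃ ~rotate_keys), contraposes to O(rotate_keys ⊃ forward_checklist); with O(rotate_keys) we get O(forward_checklist).
Premise 7 is O(serve_notice ⊃ ~forward_checklist); contrapositively O(forward_checklist ⊃ ~serve_notice). Since O(forward_checklist) holds, K gives O(~serve_notice).
The contrapositive of premise 2 (O(inform_receipt ⊃ serve_notice)) is O(~serve_notice ⊃ ~inform_receipt), and O(~serve_notice) is already established, so O(~inform_receipt).
Premise 3 is O(sign_appeal ⊃ inform_receipt); contrapositively O(~inform_receipt ⊃ ~sign_appeal). Since O(~inform_receipt) holds, K gives O(~sign_appeal).
Premise 1 does not contribute to this derivation.
Hence ~sign_appeal is obligatory.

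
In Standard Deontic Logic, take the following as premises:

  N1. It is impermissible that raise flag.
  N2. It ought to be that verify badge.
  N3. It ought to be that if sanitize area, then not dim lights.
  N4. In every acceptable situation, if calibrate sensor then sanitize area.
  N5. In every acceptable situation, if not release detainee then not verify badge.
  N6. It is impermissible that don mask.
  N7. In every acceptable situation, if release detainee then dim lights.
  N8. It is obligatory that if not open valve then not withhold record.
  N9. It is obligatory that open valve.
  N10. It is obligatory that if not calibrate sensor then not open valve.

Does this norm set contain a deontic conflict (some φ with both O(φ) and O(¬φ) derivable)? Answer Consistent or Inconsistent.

Premise 9 gives O(open_valve).
Premise 10 is O(¬calibrate_sensor → ¬open_valve); contrapositively O(open_valve → calibrate_sensor). Since O(open_valve) holds, K gives O(calibrate_sensor).
From O(calibrate_sensor) and premise 4, O(calibrate_sensor → sanitize_area), we obtain O(sanitize_area).
Applying K to premise 3 (O(sanitize_area → ¬dim_lights)) and O(sanitize_area) yields O(¬dim_lights).
The contrapositive of premise 7 (O(release_detainee → dim_lights)) is O(¬dim_lights → ¬release_detainee), and O(¬dim_lights) is already established, so O(¬release_detainee).
Premise 5 is O(¬release_detainee → ¬verify_badge); since O(¬release_detainee), deontic closure gives O(¬verify_badge).
But premise 2 directly asserts O(verify_badge).
We now have both O(¬verify_badge) and O(verify_badge) — verify_badge is simultaneously obligatory and forbidden, violating the D-axiom.

Inconsistent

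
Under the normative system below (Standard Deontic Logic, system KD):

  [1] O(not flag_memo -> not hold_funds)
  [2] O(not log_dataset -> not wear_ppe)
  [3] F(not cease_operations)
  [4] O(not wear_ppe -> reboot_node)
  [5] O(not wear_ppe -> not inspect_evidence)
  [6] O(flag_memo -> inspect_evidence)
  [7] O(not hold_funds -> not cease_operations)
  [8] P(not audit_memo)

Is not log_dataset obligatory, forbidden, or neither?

Forbidden

F(not cease_operations) at premise 3 means O(cease_operations).
The contrapositive of premise 7 (O(not hold_funds -> not cease_operations)) is O(cease_operations -> hold_funds), and O(cease_operations) is already established, so O(hold_funds).
Premise 1 is O(not flag_memo -> not hold_funds); contrapositively O(hold_funds -> flag_memo). Since O(hold_funds) holds, K gives O(flag_memo).
From O(flag_memo) and premise 6, O(flag_memo -> inspect_evidence), we obtain O(inspect_evidence).
Premise 5, O(not wear_ppe -> not inspect_evidence), contraposes to O(inspect_evidence -> wear_ppe); with O(inspect_evidence) we get O(wear_ppe).
Premise 2 is O(not log_dataset -> not wear_ppe); contrapositively O(wear_ppe -> log_dataset). Since O(wear_ppe) holds, K gives O(log_dataset).
Premises 4, 8 do not contribute to this derivation.
Thus O(log_dataset), which is F(not log_dataset): not log_dataset is forbidden.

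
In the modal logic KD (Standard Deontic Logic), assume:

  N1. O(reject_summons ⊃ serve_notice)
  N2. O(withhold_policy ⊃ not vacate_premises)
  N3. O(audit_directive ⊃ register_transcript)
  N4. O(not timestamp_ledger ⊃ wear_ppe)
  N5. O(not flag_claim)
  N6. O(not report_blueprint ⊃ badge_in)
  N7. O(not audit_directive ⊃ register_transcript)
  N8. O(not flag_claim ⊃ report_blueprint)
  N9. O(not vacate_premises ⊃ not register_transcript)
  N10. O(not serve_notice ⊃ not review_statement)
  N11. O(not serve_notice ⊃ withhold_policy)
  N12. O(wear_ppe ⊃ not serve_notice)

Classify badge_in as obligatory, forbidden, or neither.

Premise 6 is O(not report_blueprint ⊃ badge_in), but O(not report_blueprint) is not derivable from the premises, so it does not yield O(badge_in).
No premise or chain of K-axiom applications forces O(badge_in), and none forces O(not badge_in). So badge_in is neither obligatory nor forbidden under these norms.

Neither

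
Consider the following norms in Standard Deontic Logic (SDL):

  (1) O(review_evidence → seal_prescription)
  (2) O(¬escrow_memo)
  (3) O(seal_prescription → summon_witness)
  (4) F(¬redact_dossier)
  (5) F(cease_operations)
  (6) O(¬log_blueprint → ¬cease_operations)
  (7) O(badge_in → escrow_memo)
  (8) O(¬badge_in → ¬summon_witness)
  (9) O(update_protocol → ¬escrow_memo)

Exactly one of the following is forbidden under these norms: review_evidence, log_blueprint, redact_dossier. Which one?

Premise 2 gives O(¬escrow_memo).
The contrapositive of premise 7 (O(badge_in → escrow_memo)) is O(¬escrow_memo → ¬badge_in), and O(¬escrow_memo) is already established, so O(¬badge_in).
Premise 8 is O(¬badge_in → ¬summon_witness); since O(¬badge_in), deontic closure gives O(¬summon_witness).
Premise 3 is O(seal_prescription → summon_witness); contrapositively O(¬summon_witness → ¬seal_prescription). Since O(¬summon_witness) holds, K gives O(¬seal_prescription).
Premise 1 is O(review_evidence → seal_prescription); contrapositively O(¬seal_prescription → ¬review_evidence). Since O(¬seal_prescription) holds, K gives O(¬review_evidence).
So O(¬review_evidence) holds, i.e. review_evidence is forbidden. None of the other listed options is forbidden under the premises.

review_evidence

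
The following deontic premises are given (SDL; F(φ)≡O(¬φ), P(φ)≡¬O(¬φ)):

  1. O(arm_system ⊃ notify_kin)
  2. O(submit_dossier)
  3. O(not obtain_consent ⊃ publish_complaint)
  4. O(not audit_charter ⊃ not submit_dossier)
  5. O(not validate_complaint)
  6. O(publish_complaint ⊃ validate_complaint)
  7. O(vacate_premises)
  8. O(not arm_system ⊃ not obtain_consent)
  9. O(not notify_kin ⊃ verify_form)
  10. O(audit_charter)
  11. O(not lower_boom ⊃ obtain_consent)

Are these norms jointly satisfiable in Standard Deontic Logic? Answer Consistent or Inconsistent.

Consistent

Premise 4 is O(not audit_charter ⊃ not submit_dossier), but O(not audit_charter) is not derivable from the premises, so it does not yield O(not submit_dossier).
So O(not submit_dossier) is not derivable, and the apparent clash with O(submit_dossier) does not arise.
A world satisfying every obligation exists (e.g. arm_system=true, audit_charter=true, lower_boom=false, notify_kin=true, obtain_consent=true, publish_complaint=false, submit_dossier=true, vacate_premises=true, validate_complaint=false, verify_form=false); no atom is both obligatory and forbidden, so the set is consistent.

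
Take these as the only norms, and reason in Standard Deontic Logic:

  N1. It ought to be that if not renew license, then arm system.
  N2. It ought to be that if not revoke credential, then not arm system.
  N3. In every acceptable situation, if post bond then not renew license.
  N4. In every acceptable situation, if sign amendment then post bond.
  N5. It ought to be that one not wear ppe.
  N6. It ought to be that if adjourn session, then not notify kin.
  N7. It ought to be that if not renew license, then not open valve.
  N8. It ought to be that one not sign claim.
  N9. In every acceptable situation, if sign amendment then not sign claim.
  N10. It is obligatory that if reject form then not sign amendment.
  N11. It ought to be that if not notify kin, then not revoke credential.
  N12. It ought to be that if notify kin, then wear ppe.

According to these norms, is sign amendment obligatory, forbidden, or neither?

Premise 5 states O(¬wear_ppe) outright.
Premise 12, O(notify_kin → wear_ppe), contraposes to O(¬wear_ppe → ¬notify_kin); with O(¬wear_ppe) we get O(¬notify_kin).
From O(¬notify_kin) and premise 11, O(¬notify_kin → ¬revoke_credential), we obtain O(¬revoke_credential).
Applying K to premise 2 (O(¬revoke_credential → ¬arm_system)) and O(¬revoke_credential) yields O(¬arm_system).
Premise 1, O(¬renew_license → arm_system), contraposes to O(¬arm_system → renew_license); with O(¬arm_system) we get O(renew_license).
The contrapositive of premise 3 (O(post_bond → ¬renew_license)) is O(renew_license → ¬post_bond), and O(renew_license) is already established, so O(¬post_bond).
Premise 4, O(sign_amendment → post_bond), contraposes to O(¬post_bond → ¬sign_amendment); with O(¬post_bond) we get O(¬sign_amendment).
Premises 6, 7, 8, 9, 10 do not contribute to this derivation.
Thus O(¬sign_amendment), which is F(sign_amendment): sign_amendment is forbidden.

Forbidden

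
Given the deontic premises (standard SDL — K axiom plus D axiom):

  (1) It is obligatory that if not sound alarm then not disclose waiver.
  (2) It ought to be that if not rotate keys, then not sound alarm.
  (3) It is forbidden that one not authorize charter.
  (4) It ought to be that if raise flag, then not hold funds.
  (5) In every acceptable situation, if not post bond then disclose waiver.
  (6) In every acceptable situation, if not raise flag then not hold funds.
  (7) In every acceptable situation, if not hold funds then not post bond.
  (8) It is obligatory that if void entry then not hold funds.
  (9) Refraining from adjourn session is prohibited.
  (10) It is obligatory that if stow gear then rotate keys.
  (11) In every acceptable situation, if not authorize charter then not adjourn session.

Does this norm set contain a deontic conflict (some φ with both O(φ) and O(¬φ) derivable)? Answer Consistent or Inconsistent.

Consistent

Premise 11 is O(¬authorize_charter → ¬adjourn_session), but O(¬authorize_charter) is not derivable from the premises, so it does not yield O(¬adjourn_session).
So O(¬adjourn_session) is not derivable, and the apparent clash with O(adjourn_session) does not arise.
A world satisfying every obligation exists (e.g. adjourn_session=true, authorize_charter=true, disclose_waiver=true, hold_funds=false, post_bond=false, raise_flag=false, rotate_keys=true, sound_alarm=true, stow_gear=false, void_entry=false); no atom is both obligatory and forbidden, so the set is consistent.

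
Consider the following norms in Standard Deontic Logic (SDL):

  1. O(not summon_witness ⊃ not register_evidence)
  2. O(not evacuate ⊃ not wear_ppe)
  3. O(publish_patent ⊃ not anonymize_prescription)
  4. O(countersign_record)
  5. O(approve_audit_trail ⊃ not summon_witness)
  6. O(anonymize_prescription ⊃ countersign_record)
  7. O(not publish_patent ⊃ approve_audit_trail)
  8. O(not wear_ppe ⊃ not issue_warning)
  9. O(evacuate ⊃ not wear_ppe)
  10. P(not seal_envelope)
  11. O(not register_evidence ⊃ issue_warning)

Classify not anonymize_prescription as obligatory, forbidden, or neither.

By case analysis on evacuate: premise 9 gives O(evacuate ⊃ not wear_ppe) and premise 2 gives O(not evacuate ⊃ not wear_ppe), so O(not wear_ppe) either way.
From O(not wear_ppe) and premise 8, O(not wear_ppe ⊃ not issue_warning), we obtain O(not issue_warning).
The contrapositive of premise 11 (O(not register_evidence ⊃ issue_warning)) is O(not issue_warning ⊃ register_evidence), and O(not issue_warning) is already established, so O(register_evidence).
Premise 1, O(not summon_witness ⊃ not register_evidence), contraposes to O(register_evidence ⊃ summon_witness); with O(register_evidence) we get O(summon_witness).
Premise 5, O(approve_audit_trail ⊃ not summon_witness), contraposes to O(summon_witness ⊃ not approve_audit_trail); with O(summon_witness) we get O(not approve_audit_trail).
Premise 7 is O(not publish_patent ⊃ approve_audit_trail); contrapositively O(not approve_audit_trail ⊃ publish_patent). Since O(not approve_audit_trail) holds, K gives O(publish_patent).
From O(publish_patent) and premise 3, O(publish_patent ⊃ not anonymize_prescription), we obtain O(not anonymize_prescription).
Premises 4, 6, 10 do not contribute to this derivation.
Hence not anonymize_prescription is obligatory.

Obligatory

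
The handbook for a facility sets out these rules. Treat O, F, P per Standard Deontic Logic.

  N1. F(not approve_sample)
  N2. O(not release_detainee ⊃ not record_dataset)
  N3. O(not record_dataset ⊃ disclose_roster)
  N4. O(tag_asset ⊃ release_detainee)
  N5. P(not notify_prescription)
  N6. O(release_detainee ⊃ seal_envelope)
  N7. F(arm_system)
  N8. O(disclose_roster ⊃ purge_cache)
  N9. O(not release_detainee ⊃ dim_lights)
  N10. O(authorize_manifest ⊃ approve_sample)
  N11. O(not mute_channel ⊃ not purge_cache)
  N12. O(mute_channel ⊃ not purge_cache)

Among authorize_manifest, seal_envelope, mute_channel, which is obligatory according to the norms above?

seal_envelope

Premises 11 and 12 are O(not mute_channel ⊃ not purge_cache) and O(mute_channel ⊃ not purge_cache); every ideal world satisfies not mute_channel or mute_channel, so in either case not purge_cache holds — hence O(not purge_cache).
Premise 8 is O(disclose_roster ⊃ purge_cache); contrapositively O(not purge_cache ⊃ not disclose_roster). Since O(not purge_cache) holds, K gives O(not disclose_roster).
The contrapositive of premise 3 (O(not record_dataset ⊃ disclose_roster)) is O(not disclose_roster ⊃ record_dataset), and O(not disclose_roster) is already established, so O(record_dataset).
The contrapositive of premise 2 (O(not release_detainee ⊃ not record_dataset)) is O(record_dataset ⊃ release_detainee), and O(record_dataset) is already established, so O(release_detainee).
With premise 6, O(release_detainee ⊃ seal_envelope), the K-axiom yields O(seal_envelope).
So O(seal_envelope) holds — seal_envelope is obligatory. None of the other listed options is made obligatory by any chain of premises.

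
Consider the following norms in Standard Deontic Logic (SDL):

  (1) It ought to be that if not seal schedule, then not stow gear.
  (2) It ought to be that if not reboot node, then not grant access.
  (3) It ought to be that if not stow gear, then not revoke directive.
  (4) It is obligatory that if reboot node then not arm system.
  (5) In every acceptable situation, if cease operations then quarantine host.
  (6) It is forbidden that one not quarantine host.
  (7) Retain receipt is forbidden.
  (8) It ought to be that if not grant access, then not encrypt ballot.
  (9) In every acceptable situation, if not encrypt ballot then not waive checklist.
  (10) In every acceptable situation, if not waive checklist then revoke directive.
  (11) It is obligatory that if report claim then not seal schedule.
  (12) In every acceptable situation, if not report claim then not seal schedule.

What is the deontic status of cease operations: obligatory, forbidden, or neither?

Neither

Premise 5 is O(cease_operations → quarantine_host); even if O(quarantine_host) held, inferring O(cease_operations) would be affirming the consequent — invalid.
No premise or chain of K-axiom applications forces O(cease_operations), and none forces O(¬cease_operations). So cease_operations is neither obligatory nor forbidden under these norms.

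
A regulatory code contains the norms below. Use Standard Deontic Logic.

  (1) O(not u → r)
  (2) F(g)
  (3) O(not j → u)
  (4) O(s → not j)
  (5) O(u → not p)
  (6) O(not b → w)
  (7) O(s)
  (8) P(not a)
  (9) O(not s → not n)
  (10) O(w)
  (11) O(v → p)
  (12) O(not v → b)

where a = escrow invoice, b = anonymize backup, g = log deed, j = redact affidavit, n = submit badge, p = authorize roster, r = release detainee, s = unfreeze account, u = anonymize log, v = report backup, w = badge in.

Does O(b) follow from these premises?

Yes

Premise 7 states O(s) outright.
Applying K to premise 4 (O(s → not j)) and O(s) yields O(not j).
Premise 3 is O(not j → u); since O(not j), deontic closure gives O(u).
Applying K to premise 5 (O(u → not p)) and O(u) yields O(not p).
Premise 11, O(v → p), contraposes to O(not p → not v); with O(not p) we get O(not v).
With premise 12, O(not v → b), the K-axiom yields O(b).
Premises 1, 2, 6, 8, 9, 10 do not contribute to this derivation.
So O(b) follows.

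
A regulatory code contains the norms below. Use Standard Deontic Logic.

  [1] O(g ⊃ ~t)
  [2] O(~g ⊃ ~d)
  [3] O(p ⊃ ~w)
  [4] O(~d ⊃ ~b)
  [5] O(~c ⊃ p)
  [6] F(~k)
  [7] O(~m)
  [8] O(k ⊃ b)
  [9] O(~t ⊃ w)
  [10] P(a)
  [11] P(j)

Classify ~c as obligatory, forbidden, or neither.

Forbidden

Premise 6 is F(~k), i.e. O(k).
From O(k) and premise 8, O(k ⊃ b), we obtain O(b).
The contrapositive of premise 4 (O(~d ⊃ ~b)) is O(b ⊃ d), and O(b) is already established, so O(d).
The contrapositive of premise 2 (O(~g ⊃ ~d)) is O(d ⊃ g), and O(d) is already established, so O(g).
From O(g) and premise 1, O(g ⊃ ~t), we obtain O(~t).
Applying K to premise 9 (O(~t ⊃ w)) and O(~t) yields O(w).
Premise 3, O(p ⊃ ~w), contraposes to O(w ⊃ ~p); with O(w) we get O(~p).
Premise 5, O(~c ⊃ p), contraposes to O(~p ⊃ c); with O(~p) we get O(c).
Premises 7, 10, 11 do not contribute to this derivation.
Thus O(c), which is F(~c): ~c is forbidden.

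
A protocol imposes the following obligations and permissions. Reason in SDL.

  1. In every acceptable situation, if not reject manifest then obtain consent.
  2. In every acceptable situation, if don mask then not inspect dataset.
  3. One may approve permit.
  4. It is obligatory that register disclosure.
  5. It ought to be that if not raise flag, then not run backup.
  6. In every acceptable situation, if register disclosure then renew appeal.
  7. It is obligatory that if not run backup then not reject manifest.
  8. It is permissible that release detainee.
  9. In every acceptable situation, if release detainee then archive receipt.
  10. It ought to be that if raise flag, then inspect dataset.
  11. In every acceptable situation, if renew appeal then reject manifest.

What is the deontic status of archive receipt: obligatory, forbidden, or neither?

Neither

Premise 9 is O(release_detainee → archive_receipt), but O(release_detainee) is not derivable from the premises (the permission P(release_detainee) asserts only ¬O(¬release_detainee), not O(release_detainee)), so it does not yield O(archive_receipt).
No premise or chain of K-axiom applications forces O(archive_receipt), and none forces O(¬archive_receipt). So archive_receipt is neither obligatory nor forbidden under these norms.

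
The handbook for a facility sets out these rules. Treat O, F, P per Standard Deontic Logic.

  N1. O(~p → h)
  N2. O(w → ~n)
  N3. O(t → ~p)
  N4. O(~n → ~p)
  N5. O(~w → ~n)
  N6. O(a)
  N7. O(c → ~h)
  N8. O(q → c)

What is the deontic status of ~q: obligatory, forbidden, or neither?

Obligatory

Premises 5 and 2 cover both cases: O(~w → ~n) and O(w → ~n). Since ~w ∨ w is a tautology, O(~n) follows.
With premise 4, O(~n → ~p), the K-axiom yields O(~p).
Premise 1 is O(~p → h); since O(~p), deontic closure gives O(h).
Premise 7 is O(c → ~h); contrapositively O(h → ~c). Since O(h) holds, K gives O(~c).
Premise 8 is O(q → c); contrapositively O(~c → ~q). Since O(~c) holds, K gives O(~q).
Premises 3, 6 do not contribute to this derivation.
Hence ~q is obligatory.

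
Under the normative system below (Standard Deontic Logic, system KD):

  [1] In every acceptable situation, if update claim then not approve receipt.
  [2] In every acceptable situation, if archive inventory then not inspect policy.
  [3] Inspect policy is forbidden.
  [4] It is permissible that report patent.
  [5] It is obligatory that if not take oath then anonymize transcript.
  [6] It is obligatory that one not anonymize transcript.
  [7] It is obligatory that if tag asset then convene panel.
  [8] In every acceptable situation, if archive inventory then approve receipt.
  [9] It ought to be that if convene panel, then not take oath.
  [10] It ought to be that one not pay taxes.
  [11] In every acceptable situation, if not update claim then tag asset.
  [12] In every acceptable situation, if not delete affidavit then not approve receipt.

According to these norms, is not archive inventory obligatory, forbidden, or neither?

Obligatory

Premise 6 gives O(¬anonymize_transcript).
Premise 5, O(¬take_oath → anonymize_transcript), contraposes to O(¬anonymize_transcript → take_oath); with O(¬anonymize_transcript) we get O(take_oath).
Premise 9 is O(convene_panel → ¬take_oath); contrapositively O(take_oath → ¬convene_panel). Since O(take_oath) holds, K gives O(¬convene_panel).
Premise 7, O(tag_asset → convene_panel), contraposes to O(¬convene_panel → ¬tag_asset); with O(¬convene_panel) we get O(¬tag_asset).
Premise 11 is O(¬update_claim → tag_asset); contrapositively O(¬tag_asset → update_claim). Since O(¬tag_asset) holds, K gives O(update_claim).
Premise 1 is O(update_claim → ¬approve_receipt); since O(update_claim), deontic closure gives O(¬approve_receipt).
The contrapositive of premise 8 (O(archive_inventory → approve_receipt)) is O(¬approve_receipt → ¬archive_inventory), and O(¬approve_receipt) is already established, so O(¬archive_inventory).
Premises 2, 3, 4, 10, 12 do not contribute to this derivation.
Hence ¬archive_inventory is obligatory.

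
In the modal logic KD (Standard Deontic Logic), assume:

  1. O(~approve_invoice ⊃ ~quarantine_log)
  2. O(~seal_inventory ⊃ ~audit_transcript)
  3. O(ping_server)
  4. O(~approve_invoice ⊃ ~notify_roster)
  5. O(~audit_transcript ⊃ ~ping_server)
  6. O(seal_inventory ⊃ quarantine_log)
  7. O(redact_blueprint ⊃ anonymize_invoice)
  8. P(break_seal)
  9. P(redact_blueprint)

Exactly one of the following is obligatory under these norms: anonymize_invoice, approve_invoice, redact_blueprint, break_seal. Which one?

approve_invoice

From premise 3 we have O(ping_server).
Premise 5 is O(~audit_transcript ⊃ ~ping_server); contrapositively O(ping_server ⊃ audit_transcript). Since O(ping_server) holds, K gives O(audit_transcript).
Premise 2 is O(~seal_inventory ⊃ ~audit_transcript); contrapositively O(audit_transcript ⊃ seal_inventory). Since O(audit_transcript) holds, K gives O(seal_inventory).
Premise 6 is O(seal_inventory ⊃ quarantine_log); since O(seal_inventory), deontic closure gives O(quarantine_log).
Premise 1 is O(~approve_invoice ⊃ ~quarantine_log); contrapositively O(quarantine_log ⊃ approve_invoice). Since O(quarantine_log) holds, K gives O(approve_invoice).
So O(approve_invoice) holds — approve_invoice is obligatory. None of the other listed options is made obligatory by any chain of premises.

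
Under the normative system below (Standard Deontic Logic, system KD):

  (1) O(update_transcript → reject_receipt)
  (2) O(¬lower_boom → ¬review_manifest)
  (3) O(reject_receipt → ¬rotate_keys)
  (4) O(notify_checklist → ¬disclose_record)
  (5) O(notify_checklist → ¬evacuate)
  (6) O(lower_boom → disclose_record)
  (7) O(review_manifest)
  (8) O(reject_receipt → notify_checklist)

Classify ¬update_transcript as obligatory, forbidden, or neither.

From premise 7 we have O(review_manifest).
Premise 2, O(¬lower_boom → ¬review_manifest), contraposes to O(review_manifest → lower_boom); with O(review_manifest) we get O(lower_boom).
From O(lower_boom) and premise 6, O(lower_boom → disclose_record), we obtain O(disclose_record).
The contrapositive of premise 4 (O(notify_checklist → ¬disclose_record)) is O(disclose_record → ¬notify_checklist), and O(disclose_record) is already established, so O(¬notify_checklist).
The contrapositive of premise 8 (O(reject_receipt → notify_checklist)) is O(¬notify_checklist → ¬reject_receipt), and O(¬notify_checklist) is already established, so O(¬reject_receipt).
Premise 1, O(update_transcript → reject_receipt), contraposes to O(¬reject_receipt → ¬update_transcript); with O(¬reject_receipt) we get O(¬update_transcript).
Premises 3, 5 do not contribute to this derivation.
Hence ¬update_transcript is obligatory.

Obligatory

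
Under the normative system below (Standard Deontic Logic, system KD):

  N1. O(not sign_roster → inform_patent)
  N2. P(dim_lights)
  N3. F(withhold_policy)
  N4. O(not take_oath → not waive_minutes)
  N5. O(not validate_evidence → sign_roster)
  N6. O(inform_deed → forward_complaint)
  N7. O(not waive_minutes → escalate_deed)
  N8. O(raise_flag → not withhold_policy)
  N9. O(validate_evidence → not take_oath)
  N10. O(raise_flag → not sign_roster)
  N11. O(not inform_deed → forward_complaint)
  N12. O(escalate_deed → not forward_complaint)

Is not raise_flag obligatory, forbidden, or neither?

Premises 11 and 6 are O(not inform_deed → forward_complaint) and O(inform_deed → forward_complaint); every ideal world satisfies not inform_deed or inform_deed, so in either case forward_complaint holds — hence O(forward_complaint).
The contrapositive of premise 12 (O(escalate_deed → not forward_complaint)) is O(forward_complaint → not escalate_deed), and O(forward_complaint) is already established, so O(not escalate_deed).
Premise 7, O(not waive_minutes → escalate_deed), contraposes to O(not escalate_deed → waive_minutes); with O(not escalate_deed) we get O(waive_minutes).
The contrapositive of premise 4 (O(not take_oath → not waive_minutes)) is O(waive_minutes → take_oath), and O(waive_minutes) is already established, so O(take_oath).
The contrapositive of premise 9 (O(validate_evidence → not take_oath)) is O(take_oath → not validate_evidence), and O(take_oath) is already established, so O(not validate_evidence).
With premise 5, O(not validate_evidence → sign_roster), the K-axiom yields O(sign_roster).
The contrapositive of premise 10 (O(raise_flag → not sign_roster)) is O(sign_roster → not raise_flag), and O(sign_roster) is already established, so O(not raise_flag).
Premises 1, 2, 3, 8 do not contribute to this derivation.
Hence not raise_flag is obligatory.

Obligatory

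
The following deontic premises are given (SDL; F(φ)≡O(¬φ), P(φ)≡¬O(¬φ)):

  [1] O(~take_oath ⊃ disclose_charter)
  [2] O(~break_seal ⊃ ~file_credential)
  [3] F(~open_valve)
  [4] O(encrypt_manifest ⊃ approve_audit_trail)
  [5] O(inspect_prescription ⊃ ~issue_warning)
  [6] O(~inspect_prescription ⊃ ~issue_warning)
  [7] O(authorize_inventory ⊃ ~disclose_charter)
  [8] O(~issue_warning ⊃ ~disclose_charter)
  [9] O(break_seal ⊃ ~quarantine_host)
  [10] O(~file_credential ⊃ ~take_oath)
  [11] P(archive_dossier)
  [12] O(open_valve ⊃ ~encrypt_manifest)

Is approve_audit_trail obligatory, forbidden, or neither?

Neither

Premise 4 is O(encrypt_manifest ⊃ approve_audit_trail), but O(encrypt_manifest) is not derivable from the premises, so it does not yield O(approve_audit_trail).
No premise or chain of K-axiom applications forces O(approve_audit_trail), and none forces O(~approve_audit_trail). So approve_audit_trail is neither obligatory nor forbidden under these norms.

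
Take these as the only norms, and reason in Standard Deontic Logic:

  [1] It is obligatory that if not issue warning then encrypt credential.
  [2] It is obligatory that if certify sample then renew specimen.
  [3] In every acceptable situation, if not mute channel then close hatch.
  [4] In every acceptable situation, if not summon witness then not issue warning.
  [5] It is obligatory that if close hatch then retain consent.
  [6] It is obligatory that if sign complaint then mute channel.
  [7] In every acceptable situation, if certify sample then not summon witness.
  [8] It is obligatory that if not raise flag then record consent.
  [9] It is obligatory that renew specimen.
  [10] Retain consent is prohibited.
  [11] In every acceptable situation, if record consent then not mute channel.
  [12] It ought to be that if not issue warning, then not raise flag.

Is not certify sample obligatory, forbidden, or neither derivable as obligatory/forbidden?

Premise 10, F(retain_consent), is equivalent to O(¬retain_consent).
The contrapositive of premise 5 (O(close_hatch → retain_consent)) is O(¬retain_consent → ¬close_hatch), and O(¬retain_consent) is already established, so O(¬close_hatch).
Premise 3, O(¬mute_channel → close_hatch), contraposes to O(¬close_hatch → mute_channel); with O(¬close_hatch) we get O(mute_channel).
Premise 11 is O(record_consent → ¬mute_channel); contrapositively O(mute_channel → ¬record_consent). Since O(mute_channel) holds, K gives O(¬record_consent).
Premise 8, O(¬raise_flag → record_consent), contraposes to O(¬record_consent → raise_flag); with O(¬record_consent) we get O(raise_flag).
Premise 12 is O(¬issue_warning → ¬raise_flag); contrapositively O(raise_flag → issue_warning). Since O(raise_flag) holds, K gives O(issue_warning).
Premise 4, O(¬summon_witness → ¬issue_warning), contraposes to O(issue_warning → summon_witness); with O(issue_warning) we get O(summon_witness).
The contrapositive of premise 7 (O(certify_sample → ¬summon_witness)) is O(summon_witness → ¬certify_sample), and O(summon_witness) is already established, so O(¬certify_sample).
Premises 1, 2, 6, 9 do not contribute to this derivation.
Hence ¬certify_sample is obligatory.

Obligatory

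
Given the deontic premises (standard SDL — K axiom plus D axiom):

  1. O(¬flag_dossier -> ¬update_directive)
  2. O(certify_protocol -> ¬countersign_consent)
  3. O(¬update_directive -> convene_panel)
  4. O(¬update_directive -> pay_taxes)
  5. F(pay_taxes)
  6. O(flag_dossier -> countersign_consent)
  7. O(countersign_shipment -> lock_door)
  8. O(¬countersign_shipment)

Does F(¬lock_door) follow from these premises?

No

Premise 7 is O(countersign_shipment -> lock_door), but O(countersign_shipment) is not derivable from the premises, so it does not yield O(lock_door).
No other premise forces O(lock_door). An ideal world satisfying every premise can still have ¬lock_door true, so F(¬lock_door) is not derivable.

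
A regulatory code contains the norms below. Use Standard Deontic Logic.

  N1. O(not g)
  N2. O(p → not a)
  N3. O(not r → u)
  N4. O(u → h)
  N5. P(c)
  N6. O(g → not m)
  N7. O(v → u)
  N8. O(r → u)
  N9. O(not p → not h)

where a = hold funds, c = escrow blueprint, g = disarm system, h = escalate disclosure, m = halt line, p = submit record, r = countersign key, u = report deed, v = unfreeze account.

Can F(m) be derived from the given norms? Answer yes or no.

No

Premise 6 is O(g → not m), but O(g) is not derivable from the premises, so it does not yield O(not m).
No other premise forces O(not m). An ideal world satisfying every premise can still have m true, so F(m) is not derivable.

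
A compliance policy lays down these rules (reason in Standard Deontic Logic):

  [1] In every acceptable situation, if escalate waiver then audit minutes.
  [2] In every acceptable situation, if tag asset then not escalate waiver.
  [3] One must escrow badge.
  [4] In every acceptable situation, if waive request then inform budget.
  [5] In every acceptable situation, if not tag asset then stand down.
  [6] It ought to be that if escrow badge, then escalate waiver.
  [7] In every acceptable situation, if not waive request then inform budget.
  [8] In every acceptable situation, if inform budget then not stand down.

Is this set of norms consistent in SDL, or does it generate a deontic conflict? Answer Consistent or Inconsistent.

Inconsistent

Premises 7 and 4 are O(¬waive_request → inform_budget) and O(waive_request → inform_budget); every ideal world satisfies ¬waive_request or waive_request, so in either case inform_budget holds — hence O(inform_budget).
Applying K to premise 8 (O(inform_budget → ¬stand_down)) and O(inform_budget) yields O(¬stand_down).
Premise 5 is O(¬tag_asset → stand_down); contrapositively O(¬stand_down → tag_asset). Since O(¬stand_down) holds, K gives O(tag_asset).
Applying K to premise 2 (O(tag_asset → ¬escalate_waiver)) and O(tag_asset) yields O(¬escalate_waiver).
The contrapositive of premise 6 (O(escrow_badge → escalate_waiver)) is O(¬escalate_waiver → ¬escrow_badge), and O(¬escalate_waiver) is already established, so O(¬escrow_badge).
However, premise 3 gives O(escrow_badge).
We now have both O(¬escrow_badge) and O(escrow_badge) — escrow_badge is simultaneously obligatory and forbidden, violating the D-axiom.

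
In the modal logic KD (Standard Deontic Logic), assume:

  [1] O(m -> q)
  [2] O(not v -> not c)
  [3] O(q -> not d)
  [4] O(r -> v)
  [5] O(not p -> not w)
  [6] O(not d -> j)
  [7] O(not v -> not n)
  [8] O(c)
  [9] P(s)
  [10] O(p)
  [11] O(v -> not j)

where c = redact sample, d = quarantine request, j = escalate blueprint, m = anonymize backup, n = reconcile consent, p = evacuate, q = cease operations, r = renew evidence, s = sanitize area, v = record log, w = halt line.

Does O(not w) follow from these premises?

No

Premise 5 is O(not p -> not w), but O(not p) is not derivable from the premises, so it does not yield O(not w).
No other premise forces O(not w). An ideal world satisfying every premise can still have not w false, so O(not w) is not derivable.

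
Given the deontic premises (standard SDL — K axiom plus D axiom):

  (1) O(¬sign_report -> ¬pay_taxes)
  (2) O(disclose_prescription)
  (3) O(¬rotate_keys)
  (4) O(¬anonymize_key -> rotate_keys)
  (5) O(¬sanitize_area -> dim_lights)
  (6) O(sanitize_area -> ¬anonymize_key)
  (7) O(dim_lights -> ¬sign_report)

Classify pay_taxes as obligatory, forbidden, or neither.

Forbidden

Premise 3 states O(¬rotate_keys) outright.
Premise 4, O(¬anonymize_key -> rotate_keys), contraposes to O(¬rotate_keys -> anonymize_key); with O(¬rotate_keys) we get O(anonymize_key).
Premise 6, O(sanitize_area -> ¬anonymize_key), contraposes to O(anonymize_key -> ¬sanitize_area); with O(anonymize_key) we get O(¬sanitize_area).
With premise 5, O(¬sanitize_area -> dim_lights), the K-axiom yields O(dim_lights).
Applying K to premise 7 (O(dim_lights -> ¬sign_report)) and O(dim_lights) yields O(¬sign_report).
With premise 1, O(¬sign_report -> ¬pay_taxes), the K-axiom yields O(¬pay_taxes).
Premise 2 does not contribute to this derivation.
Thus O(¬pay_taxes), which is F(pay_taxes): pay_taxes is forbidden.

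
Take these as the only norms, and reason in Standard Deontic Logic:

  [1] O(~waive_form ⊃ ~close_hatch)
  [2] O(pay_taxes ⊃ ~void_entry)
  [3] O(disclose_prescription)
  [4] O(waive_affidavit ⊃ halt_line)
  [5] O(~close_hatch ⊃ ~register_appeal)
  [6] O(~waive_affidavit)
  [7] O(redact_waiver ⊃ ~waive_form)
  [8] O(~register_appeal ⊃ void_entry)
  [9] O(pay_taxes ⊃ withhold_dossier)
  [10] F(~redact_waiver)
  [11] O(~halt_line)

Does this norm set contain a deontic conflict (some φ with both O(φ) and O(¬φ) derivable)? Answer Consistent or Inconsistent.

Consistent

Premise 4 is O(waive_affidavit ⊃ halt_line), but O(waive_affidavit) is not derivable from the premises, so it does not yield O(halt_line).
So O(halt_line) is not derivable, and the apparent clash with O(~halt_line) does not arise.
A world satisfying every obligation exists (e.g. close_hatch=false, disclose_prescription=true, halt_line=false, pay_taxes=false, redact_waiver=true, register_appeal=false, void_entry=true, waive_affidavit=false, waive_form=false, withhold_dossier=false); no atom is both obligatory and forbidden, so the set is consistent.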